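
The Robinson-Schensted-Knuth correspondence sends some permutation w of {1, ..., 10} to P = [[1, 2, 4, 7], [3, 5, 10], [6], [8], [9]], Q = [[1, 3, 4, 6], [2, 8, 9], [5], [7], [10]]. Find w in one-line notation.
Reverse the RSK construction: for i from n down to 1, find the cell of Q containing i, remove the entry at that cell from P, and reverse-bump it up through P; the value ejected from row 1 is w(i).

Step i=10: Q has 10 at row 5, column 1; remove 9 from row 5 of P and reverse-bump: 9 enters row 4 and ejects 8; 8 enters row 3 and ejects 6; 6 enters row 2 and ejects 5; 5 enters row 1 and ejects 4. So w(10) = 4. P is now [[1, 2, 5, 7], [3, 6, 10], [8], [9]].
Step i=9: Q has 9 at row 2, column 3; remove 10 from row 2 of P and reverse-bump: 10 enters row 1 and ejects 7. So w(9) = 7. P is now [[1, 2, 5, 10], [3, 6], [8], [9]].
Step i=8: Q has 8 at row 2, column 2; remove 6 from row 2 of P and reverse-bump: 6 enters row 1 and ejects 5. So w(8) = 5. P is now [[1, 2, 6, 10], [3], [8], [9]].
Step i=7: Q has 7 at row 4, column 1; remove 9 from row 4 of P and reverse-bump: 9 enters row 3 and ejects 8; 8 enters row 2 and ejects 3; 3 enters row 1 and ejects 2. So w(7) = 2. P is now [[1, 3, 6, 10], [8], [9]].
Step i=6: Q has 6 at row 1, column 4; remove that cell from P, ejecting 10. So w(6) = 10. P is now [[1, 3, 6], [8], [9]].
Step i=5: Q has 5 at row 3, column 1; remove 9 from row 3 of P and reverse-bump: 9 enters row 2 and ejects 8; 8 enters row 1 and ejects 6. So w(5) = 6. P is now [[1, 3, 8], [9]].
Step i=4: Q has 4 at row 1, column 3; remove that cell from P, ejecting 8. So w(4) = 8. P is now [[1, 3], [9]].
Step i=3: Q has 3 at row 1, column 2; remove that cell from P, ejecting 3. So w(3) = 3. P is now [[1], [9]].
Step i=2: Q has 2 at row 2, column 1; remove 9 from row 2 of P and reverse-bump: 9 enters row 1 and ejects 1. So w(2) = 1. P is now [[9]].
Step i=1: Q has 1 at row 1, column 1; remove that cell from P, ejecting 9. So w(1) = 9. P is now [].

So w = 9 1 3 8 6 10 2 5 7 4.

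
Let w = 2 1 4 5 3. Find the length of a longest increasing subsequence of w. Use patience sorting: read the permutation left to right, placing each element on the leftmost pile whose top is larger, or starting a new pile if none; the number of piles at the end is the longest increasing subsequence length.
3

2: new pile. tops = [2]
1: onto pile 1 (replacing 2). tops = [1]
4: new pile. tops = [1, 4]
5: new pile. tops = [1, 4, 5]
3: onto pile 2 (replacing 4). tops = [1, 3, 5]

3 piles, so the longest increasing subsequence has length 3.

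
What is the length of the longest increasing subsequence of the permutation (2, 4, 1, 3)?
2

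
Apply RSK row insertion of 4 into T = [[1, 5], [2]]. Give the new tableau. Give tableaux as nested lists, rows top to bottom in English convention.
In row 1, 4 replaces 5 (the leftmost entry greater than 4); 5 is bumped to row 2. 5 is appended to row 2. The new tableau is [[1, 4], [2, 5]].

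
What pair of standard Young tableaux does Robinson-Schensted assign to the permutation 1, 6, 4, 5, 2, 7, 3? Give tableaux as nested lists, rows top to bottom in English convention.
P = [[1, 2, 3, 7], [4, 5], [6]], Q = [[1, 2, 4, 6], [3, 7], [5]]

Insert each entry of the permutation into P by Schensted row insertion, recording in Q the position of each new cell.

Insert 1: appended to row 1. P = [[1]].
Insert 6: appended to row 1. P = [[1, 6]].
Insert 4: 4 bumps 6 from row 1; 6 starts row 2. P = [[1, 4], [6]].
Insert 5: appended to row 1. P = [[1, 4, 5], [6]].
Insert 2: 2 bumps 4 from row 1; 4 bumps 6 from row 2; 6 starts row 3. P = [[1, 2, 5], [4], [6]].
Insert 7: appended to row 1. P = [[1, 2, 5, 7], [4], [6]].
Insert 3: 3 bumps 5 from row 1; 5 appends to row 2. P = [[1, 2, 3, 7], [4, 5], [6]].

So P = [[1, 2, 3, 7], [4, 5], [6]], Q = [[1, 2, 4, 6], [3, 7], [5]].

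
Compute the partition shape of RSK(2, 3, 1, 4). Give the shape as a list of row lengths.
Row-insert each entry into an empty tableau.

After inserting 2: P = [[2]].
After inserting 3: P = [[2, 3]].
After inserting 1: P = [[1, 3], [2]].
After inserting 4: P = [[1, 3, 4], [2]].

The final insertion tableau P = [[1, 3, 4], [2]] has shape [3, 1].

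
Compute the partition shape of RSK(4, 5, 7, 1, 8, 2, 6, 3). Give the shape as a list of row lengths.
[4, 3, 1]

RSK row insertion gives P = [[1, 2, 3, 8], [4, 5, 6], [7]], which has shape [4, 3, 1].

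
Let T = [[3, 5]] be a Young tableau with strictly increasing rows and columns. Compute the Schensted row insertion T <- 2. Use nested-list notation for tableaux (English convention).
[[2, 5], [3]]

In row 1, 2 replaces 3 (the leftmost entry greater than 2); 3 is bumped to row 2. 3 starts a new row 2. The new tableau is [[2, 5], [3]].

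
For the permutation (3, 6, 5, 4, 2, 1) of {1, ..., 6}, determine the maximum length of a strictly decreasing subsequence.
5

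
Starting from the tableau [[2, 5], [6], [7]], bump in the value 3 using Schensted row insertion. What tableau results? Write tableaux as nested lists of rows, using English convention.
[[2, 3], [5], [6], [7]]

In row 1, 3 replaces 5 (the leftmost entry greater than 3); 5 is bumped to row 2. In row 2, 5 replaces 6 (the leftmost entry greater than 5); 6 is bumped to row 3. In row 3, 6 replaces 7 (the leftmost entry greater than 6); 7 is bumped to row 4. 7 starts a new row 4. The new tableau is [[2, 3], [5], [6], [7]].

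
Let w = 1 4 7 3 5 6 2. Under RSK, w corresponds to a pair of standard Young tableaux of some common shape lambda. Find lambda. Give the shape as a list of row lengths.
[4, 2, 1]

Row-insert each entry into an empty tableau.

After inserting 1: P = [[1]].
After inserting 4: P = [[1, 4]].
After inserting 7: P = [[1, 4, 7]].
After inserting 3: P = [[1, 3, 7], [4]].
After inserting 5: P = [[1, 3, 5], [4, 7]].
After inserting 6: P = [[1, 3, 5, 6], [4, 7]].
After inserting 2: P = [[1, 2, 5, 6], [3, 7], [4]].

The final insertion tableau P = [[1, 2, 5, 6], [3, 7], [4]] has shape [4, 2, 1].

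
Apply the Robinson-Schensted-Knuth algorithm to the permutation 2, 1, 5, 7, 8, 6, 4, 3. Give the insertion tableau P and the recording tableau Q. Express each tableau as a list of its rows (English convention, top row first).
P = [[1, 3, 6, 8], [2, 4], [5], [7]], Q = [[1, 3, 4, 5], [2, 6], [7], [8]]

Insert each entry of the permutation into P by Schensted row insertion, recording in Q the position of each new cell.

Insert 2: appended to row 1. P = [[2]].
Insert 1: 1 bumps 2 from row 1; 2 starts row 2. P = [[1], [2]].
Insert 5: appended to row 1. P = [[1, 5], [2]].
Insert 7: appended to row 1. P = [[1, 5, 7], [2]].
Insert 8: appended to row 1. P = [[1, 5, 7, 8], [2]].
Insert 6: 6 bumps 7 from row 1; 7 appends to row 2. P = [[1, 5, 6, 8], [2, 7]].
Insert 4: 4 bumps 5 from row 1; 5 bumps 7 from row 2; 7 starts row 3. P = [[1, 4, 6, 8], [2, 5], [7]].
Insert 3: 3 bumps 4 from row 1; 4 bumps 5 from row 2; 5 bumps 7 from row 3; 7 starts row 4. P = [[1, 3, 6, 8], [2, 4], [5], [7]].

So P = [[1, 3, 6, 8], [2, 4], [5], [7]], Q = [[1, 3, 4, 5], [2, 6], [7], [8]].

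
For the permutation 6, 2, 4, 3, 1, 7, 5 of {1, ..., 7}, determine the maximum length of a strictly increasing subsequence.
3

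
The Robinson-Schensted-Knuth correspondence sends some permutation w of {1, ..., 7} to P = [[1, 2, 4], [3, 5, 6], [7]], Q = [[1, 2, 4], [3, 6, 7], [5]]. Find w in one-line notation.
Reverse the RSK construction: for i from n down to 1, find the cell of Q containing i, remove the entry at that cell from P, and reverse-bump it up through P; the value ejected from row 1 is w(i).

Step i=7: Q has 7 at row 2, column 3; remove 6 from row 2 of P and reverse-bump: 6 enters row 1 and ejects 4. So w(7) = 4. P is now [[1, 2, 6], [3, 5], [7]].
Step i=6: Q has 6 at row 2, column 2; remove 5 from row 2 of P and reverse-bump: 5 enters row 1 and ejects 2. So w(6) = 2. P is now [[1, 5, 6], [3], [7]].
Step i=5: Q has 5 at row 3, column 1; remove 7 from row 3 of P and reverse-bump: 7 enters row 2 and ejects 3; 3 enters row 1 and ejects 1. So w(5) = 1. P is now [[3, 5, 6], [7]].
Step i=4: Q has 4 at row 1, column 3; remove that cell from P, ejecting 6. So w(4) = 6. P is now [[3, 5], [7]].
Step i=3: Q has 3 at row 2, column 1; remove 7 from row 2 of P and reverse-bump: 7 enters row 1 and ejects 5. So w(3) = 5. P is now [[3, 7]].
Step i=2: Q has 2 at row 1, column 2; remove that cell from P, ejecting 7. So w(2) = 7. P is now [[3]].
Step i=1: Q has 1 at row 1, column 1; remove that cell from P, ejecting 3. So w(1) = 3. P is now [].

So w = 3 7 5 6 1 2 4.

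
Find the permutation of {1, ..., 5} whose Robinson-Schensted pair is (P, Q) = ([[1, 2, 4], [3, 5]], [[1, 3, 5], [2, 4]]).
3 1 5 2 4

Reverse RSK: for i = n, n-1, ..., 1, locate i in Q, remove the corresponding corner cell from P, and reverse-bump its entry up through P; the value ejected from row 1 is w(i).

So w = 3 1 5 2 4.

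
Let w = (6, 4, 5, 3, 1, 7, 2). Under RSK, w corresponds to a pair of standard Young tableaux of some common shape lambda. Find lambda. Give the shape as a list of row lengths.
Row-insert each entry into an empty tableau.

After inserting 6: P = [[6]].
After inserting 4: P = [[4], [6]].
After inserting 5: P = [[4, 5], [6]].
After inserting 3: P = [[3, 5], [4], [6]].
After inserting 1: P = [[1, 5], [3], [4], [6]].
After inserting 7: P = [[1, 5, 7], [3], [4], [6]].
After inserting 2: P = [[1, 2, 7], [3, 5], [4], [6]].

The final insertion tableau P = [[1, 2, 7], [3, 5], [4], [6]] has shape [3, 2, 1, 1].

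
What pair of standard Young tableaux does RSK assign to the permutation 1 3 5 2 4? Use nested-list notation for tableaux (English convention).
Insert each entry of the permutation into P by Schensted row insertion, recording in Q the position of each new cell.

Insert 1: appended to row 1. P = [[1]].
Insert 3: appended to row 1. P = [[1, 3]].
Insert 5: appended to row 1. P = [[1, 3, 5]].
Insert 2: 2 bumps 3 from row 1; 3 starts row 2. P = [[1, 2, 5], [3]].
Insert 4: 4 bumps 5 from row 1; 5 appends to row 2. P = [[1, 2, 4], [3, 5]].

So P = [[1, 2, 4], [3, 5]], Q = [[1, 2, 3], [4, 5]].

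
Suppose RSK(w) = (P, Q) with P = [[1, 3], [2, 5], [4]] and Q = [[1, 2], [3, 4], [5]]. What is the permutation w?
Reverse the RSK construction: for i from n down to 1, find the cell of Q containing i, remove the entry at that cell from P, and reverse-bump it up through P; the value ejected from row 1 is w(i).

Step i=5: Q has 5 at row 3, column 1; remove 4 from row 3 of P and reverse-bump: 4 enters row 2 and ejects 2; 2 enters row 1 and ejects 1. So w(5) = 1. P is now [[2, 3], [4, 5]].
Step i=4: Q has 4 at row 2, column 2; remove 5 from row 2 of P and reverse-bump: 5 enters row 1 and ejects 3. So w(4) = 3. P is now [[2, 5], [4]].
Step i=3: Q has 3 at row 2, column 1; remove 4 from row 2 of P and reverse-bump: 4 enters row 1 and ejects 2. So w(3) = 2. P is now [[4, 5]].
Step i=2: Q has 2 at row 1, column 2; remove that cell from P, ejecting 5. So w(2) = 5. P is now [[4]].
Step i=1: Q has 1 at row 1, column 1; remove that cell from P, ejecting 4. So w(1) = 4. P is now [].

So w = 4 5 2 3 1.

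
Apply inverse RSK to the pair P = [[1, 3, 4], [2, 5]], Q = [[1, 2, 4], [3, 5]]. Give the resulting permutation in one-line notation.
Reverse the RSK construction: for i from n down to 1, find the cell of Q containing i, remove the entry at that cell from P, and reverse-bump it up through P; the value ejected from row 1 is w(i).

Step i=5: Q has 5 at row 2, column 2; remove 5 from row 2 of P and reverse-bump: 5 enters row 1 and ejects 4. So w(5) = 4. P is now [[1, 3, 5], [2]].
Step i=4: Q has 4 at row 1, column 3; remove that cell from P, ejecting 5. So w(4) = 5. P is now [[1, 3], [2]].
Step i=3: Q has 3 at row 2, column 1; remove 2 from row 2 of P and reverse-bump: 2 enters row 1 and ejects 1. So w(3) = 1. P is now [[2, 3]].
Step i=2: Q has 2 at row 1, column 2; remove that cell from P, ejecting 3. So w(2) = 3. P is now [[2]].
Step i=1: Q has 1 at row 1, column 1; remove that cell from P, ejecting 2. So w(1) = 2. P is now [].

So w = 2 3 1 5 4.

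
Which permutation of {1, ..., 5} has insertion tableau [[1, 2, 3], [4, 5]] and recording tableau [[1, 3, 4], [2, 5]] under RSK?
Reverse the RSK construction: for i from n down to 1, find the cell of Q containing i, remove the entry at that cell from P, and reverse-bump it up through P; the value ejected from row 1 is w(i).

Step i=5: Q has 5 at row 2, column 2; remove 5 from row 2 of P and reverse-bump: 5 enters row 1 and ejects 3. So w(5) = 3. P is now [[1, 2, 5], [4]].
Step i=4: Q has 4 at row 1, column 3; remove that cell from P, ejecting 5. So w(4) = 5. P is now [[1, 2], [4]].
Step i=3: Q has 3 at row 1, column 2; remove that cell from P, ejecting 2. So w(3) = 2. P is now [[1], [4]].
Step i=2: Q has 2 at row 2, column 1; remove 4 from row 2 of P and reverse-bump: 4 enters row 1 and ejects 1. So w(2) = 1. P is now [[4]].
Step i=1: Q has 1 at row 1, column 1; remove that cell from P, ejecting 4. So w(1) = 4. P is now [].

So w = 4 1 2 5 3.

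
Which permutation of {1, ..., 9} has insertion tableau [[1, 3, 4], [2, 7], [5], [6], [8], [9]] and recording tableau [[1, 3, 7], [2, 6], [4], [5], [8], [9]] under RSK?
9 6 8 7 2 3 5 4 1

Reverse the RSK construction: for i from n down to 1, find the cell of Q containing i, remove the entry at that cell from P, and reverse-bump it up through P; the value ejected from row 1 is w(i).

Step i=9: Q has 9 at row 6, column 1; remove 9 from row 6 of P and reverse-bump: 9 enters row 5 and ejects 8; 8 enters row 4 and ejects 6; 6 enters row 3 and ejects 5; 5 enters row 2 and ejects 2; 2 enters row 1 and ejects 1. So w(9) = 1. P is now [[2, 3, 4], [5, 7], [6], [8], [9]].
Step i=8: Q has 8 at row 5, column 1; remove 9 from row 5 of P and reverse-bump: 9 enters row 4 and ejects 8; 8 enters row 3 and ejects 6; 6 enters row 2 and ejects 5; 5 enters row 1 and ejects 4. So w(8) = 4. P is now [[2, 3, 5], [6, 7], [8], [9]].
Step i=7: Q has 7 at row 1, column 3; remove that cell from P, ejecting 5. So w(7) = 5. P is now [[2, 3], [6, 7], [8], [9]].
Step i=6: Q has 6 at row 2, column 2; remove 7 from row 2 of P and reverse-bump: 7 enters row 1 and ejects 3. So w(6) = 3. P is now [[2, 7], [6], [8], [9]].
Step i=5: Q has 5 at row 4, column 1; remove 9 from row 4 of P and reverse-bump: 9 enters row 3 and ejects 8; 8 enters row 2 and ejects 6; 6 enters row 1 and ejects 2. So w(5) = 2. P is now [[6, 7], [8], [9]].
Step i=4: Q has 4 at row 3, column 1; remove 9 from row 3 of P and reverse-bump: 9 enters row 2 and ejects 8; 8 enters row 1 and ejects 7. So w(4) = 7. P is now [[6, 8], [9]].
Step i=3: Q has 3 at row 1, column 2; remove that cell from P, ejecting 8. So w(3) = 8. P is now [[6], [9]].
Step i=2: Q has 2 at row 2, column 1; remove 9 from row 2 of P and reverse-bump: 9 enters row 1 and ejects 6. So w(2) = 6. P is now [[9]].
Step i=1: Q has 1 at row 1, column 1; remove that cell from P, ejecting 9. So w(1) = 9. P is now [].

So w = 9 6 8 7 2 3 5 4 1.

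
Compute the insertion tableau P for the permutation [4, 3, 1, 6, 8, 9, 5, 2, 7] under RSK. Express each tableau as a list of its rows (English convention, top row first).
After inserting 4: P = [[4]].
After inserting 3: P = [[3], [4]].
After inserting 1: P = [[1], [3], [4]].
After inserting 6: P = [[1, 6], [3], [4]].
After inserting 8: P = [[1, 6, 8], [3], [4]].
After inserting 9: P = [[1, 6, 8, 9], [3], [4]].
After inserting 5: P = [[1, 5, 8, 9], [3, 6], [4]].
After inserting 2: P = [[1, 2, 8, 9], [3, 5], [4, 6]].
After inserting 7: P = [[1, 2, 7, 9], [3, 5, 8], [4, 6]].

So P = [[1, 2, 7, 9], [3, 5, 8], [4, 6]].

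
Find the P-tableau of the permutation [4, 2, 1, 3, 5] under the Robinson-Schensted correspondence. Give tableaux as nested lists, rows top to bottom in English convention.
Insert 4: appended to row 1. P = [[4]].
Insert 2: 2 bumps 4 from row 1; 4 starts row 2. P = [[2], [4]].
Insert 1: 1 bumps 2 from row 1; 2 bumps 4 from row 2; 4 starts row 3. P = [[1], [2], [4]].
Insert 3: appended to row 1. P = [[1, 3], [2], [4]].
Insert 5: appended to row 1. P = [[1, 3, 5], [2], [4]].

So P = [[1, 3, 5], [2], [4]].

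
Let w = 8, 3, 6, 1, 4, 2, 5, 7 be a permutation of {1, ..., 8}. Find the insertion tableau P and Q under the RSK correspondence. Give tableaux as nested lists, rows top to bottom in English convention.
Insert each entry of the permutation into P by Schensted row insertion, recording in Q the position of each new cell.

Insert 8: appended to row 1. P = [[8]].
Insert 3: 3 bumps 8 from row 1; 8 starts row 2. P = [[3], [8]].
Insert 6: appended to row 1. P = [[3, 6], [8]].
Insert 1: 1 bumps 3 from row 1; 3 bumps 8 from row 2; 8 starts row 3. P = [[1, 6], [3], [8]].
Insert 4: 4 bumps 6 from row 1; 6 appends to row 2. P = [[1, 4], [3, 6], [8]].
Insert 2: 2 bumps 4 from row 1; 4 bumps 6 from row 2; 6 bumps 8 from row 3; 8 starts row 4. P = [[1, 2], [3, 4], [6], [8]].
Insert 5: appended to row 1. P = [[1, 2, 5], [3, 4], [6], [8]].
Insert 7: appended to row 1. P = [[1, 2, 5, 7], [3, 4], [6], [8]].

So P = [[1, 2, 5, 7], [3, 4], [6], [8]], Q = [[1, 3, 7, 8], [2, 5], [4], [6]].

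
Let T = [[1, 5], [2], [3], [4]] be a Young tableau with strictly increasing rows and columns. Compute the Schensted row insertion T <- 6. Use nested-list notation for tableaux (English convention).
[[1, 5, 6], [2], [3], [4]]

6 is larger than every entry of row 1, so it is appended to row 1. The new tableau is [[1, 5, 6], [2], [3], [4]].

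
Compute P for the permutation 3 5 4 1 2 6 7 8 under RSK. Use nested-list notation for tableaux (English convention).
Insert 3: appended to row 1. P = [[3]].
Insert 5: appended to row 1. P = [[3, 5]].
Insert 4: 4 bumps 5 from row 1; 5 starts row 2. P = [[3, 4], [5]].
Insert 1: 1 bumps 3 from row 1; 3 bumps 5 from row 2; 5 starts row 3. P = [[1, 4], [3], [5]].
Insert 2: 2 bumps 4 from row 1; 4 appends to row 2. P = [[1, 2], [3, 4], [5]].
Insert 6: appended to row 1. P = [[1, 2, 6], [3, 4], [5]].
Insert 7: appended to row 1. P = [[1, 2, 6, 7], [3, 4], [5]].
Insert 8: appended to row 1. P = [[1, 2, 6, 7, 8], [3, 4], [5]].

So P = [[1, 2, 6, 7, 8], [3, 4], [5]].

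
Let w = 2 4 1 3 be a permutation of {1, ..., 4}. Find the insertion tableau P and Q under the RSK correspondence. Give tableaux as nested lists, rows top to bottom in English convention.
Insert each entry of the permutation into P by Schensted row insertion, recording in Q the position of each new cell.

Insert 2: appended to row 1. P = [[2]].
Insert 4: appended to row 1. P = [[2, 4]].
Insert 1: 1 bumps 2 from row 1; 2 starts row 2. P = [[1, 4], [2]].
Insert 3: 3 bumps 4 from row 1; 4 appends to row 2. P = [[1, 3], [2, 4]].

So P = [[1, 3], [2, 4]], Q = [[1, 2], [3, 4]].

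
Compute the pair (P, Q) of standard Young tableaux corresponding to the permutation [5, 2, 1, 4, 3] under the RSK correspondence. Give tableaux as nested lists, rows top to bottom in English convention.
P = [[1, 3], [2, 4], [5]], Q = [[1, 4], [2, 5], [3]]

Insert each entry of the permutation into P by Schensted row insertion, recording in Q the position of each new cell.

Insert 5: appended to row 1. P = [[5]], Q = [[1]].
Insert 2: 2 bumps 5 from row 1; 5 starts row 2. P = [[2], [5]], Q = [[1], [2]].
Insert 1: 1 bumps 2 from row 1; 2 bumps 5 from row 2; 5 starts row 3. P = [[1], [2], [5]], Q = [[1], [2], [3]].
Insert 4: appended to row 1. P = [[1, 4], [2], [5]], Q = [[1, 4], [2], [3]].
Insert 3: 3 bumps 4 from row 1; 4 appends to row 2. P = [[1, 3], [2, 4], [5]], Q = [[1, 4], [2, 5], [3]].

So P = [[1, 3], [2, 4], [5]], Q = [[1, 4], [2, 5], [3]].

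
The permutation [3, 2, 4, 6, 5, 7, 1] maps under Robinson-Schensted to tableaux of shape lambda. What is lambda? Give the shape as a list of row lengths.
Row-insert each entry into an empty tableau.

After inserting 3: P = [[3]].
After inserting 2: P = [[2], [3]].
After inserting 4: P = [[2, 4], [3]].
After inserting 6: P = [[2, 4, 6], [3]].
After inserting 5: P = [[2, 4, 5], [3, 6]].
After inserting 7: P = [[2, 4, 5, 7], [3, 6]].
After inserting 1: P = [[1, 4, 5, 7], [2, 6], [3]].

The final insertion tableau P = [[1, 4, 5, 7], [2, 6], [3]] has shape [4, 2, 1].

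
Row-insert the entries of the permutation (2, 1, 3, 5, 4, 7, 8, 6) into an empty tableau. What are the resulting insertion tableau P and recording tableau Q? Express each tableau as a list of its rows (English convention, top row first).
P = [[1, 3, 4, 6, 8], [2, 5, 7]], Q = [[1, 3, 4, 6, 7], [2, 5, 8]]

Insert each entry of the permutation into P by Schensted row insertion, recording in Q the position of each new cell.

Insert 2: appended to row 1. P = [[2]], Q = [[1]].
Insert 1: 1 bumps 2 from row 1; 2 starts row 2. P = [[1], [2]], Q = [[1], [2]].
Insert 3: appended to row 1. P = [[1, 3], [2]], Q = [[1, 3], [2]].
Insert 5: appended to row 1. P = [[1, 3, 5], [2]], Q = [[1, 3, 4], [2]].
Insert 4: 4 bumps 5 from row 1; 5 appends to row 2. P = [[1, 3, 4], [2, 5]], Q = [[1, 3, 4], [2, 5]].
Insert 7: appended to row 1. P = [[1, 3, 4, 7], [2, 5]], Q = [[1, 3, 4, 6], [2, 5]].
Insert 8: appended to row 1. P = [[1, 3, 4, 7, 8], [2, 5]], Q = [[1, 3, 4, 6, 7], [2, 5]].
Insert 6: 6 bumps 7 from row 1; 7 appends to row 2. P = [[1, 3, 4, 6, 8], [2, 5, 7]], Q = [[1, 3, 4, 6, 7], [2, 5, 8]].

So P = [[1, 3, 4, 6, 8], [2, 5, 7]], Q = [[1, 3, 4, 6, 7], [2, 5, 8]].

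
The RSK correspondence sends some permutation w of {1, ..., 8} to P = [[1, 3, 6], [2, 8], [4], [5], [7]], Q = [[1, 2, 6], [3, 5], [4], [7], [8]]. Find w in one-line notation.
Reverse RSK: for i = n, n-1, ..., 1, locate i in Q, remove the corresponding corner cell from P, and reverse-bump its entry up through P; the value ejected from row 1 is w(i).

So w = 7 8 5 2 4 6 3 1.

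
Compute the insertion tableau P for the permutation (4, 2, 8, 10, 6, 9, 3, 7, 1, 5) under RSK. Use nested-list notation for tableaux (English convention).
After inserting 4: P = [[4]].
After inserting 2: P = [[2], [4]].
After inserting 8: P = [[2, 8], [4]].
After inserting 10: P = [[2, 8, 10], [4]].
After inserting 6: P = [[2, 6, 10], [4, 8]].
After inserting 9: P = [[2, 6, 9], [4, 8, 10]].
After inserting 3: P = [[2, 3, 9], [4, 6, 10], [8]].
After inserting 7: P = [[2, 3, 7], [4, 6, 9], [8, 10]].
After inserting 1: P = [[1, 3, 7], [2, 6, 9], [4, 10], [8]].
After inserting 5: P = [[1, 3, 5], [2, 6, 7], [4, 9], [8, 10]].

So P = [[1, 3, 5], [2, 6, 7], [4, 9], [8, 10]].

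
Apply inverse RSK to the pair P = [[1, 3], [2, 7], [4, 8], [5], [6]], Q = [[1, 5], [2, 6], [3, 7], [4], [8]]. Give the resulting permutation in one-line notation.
6 5 4 2 8 7 3 1

Reverse the RSK construction: for i from n down to 1, find the cell of Q containing i, remove the entry at that cell from P, and reverse-bump it up through P; the value ejected from row 1 is w(i).

Step i=8: Q has 8 at row 5, column 1; remove 6 from row 5 of P and reverse-bump: 6 enters row 4 and ejects 5; 5 enters row 3 and ejects 4; 4 enters row 2 and ejects 2; 2 enters row 1 and ejects 1. So w(8) = 1. P is now [[2, 3], [4, 7], [5, 8], [6]].
Step i=7: Q has 7 at row 3, column 2; remove 8 from row 3 of P and reverse-bump: 8 enters row 2 and ejects 7; 7 enters row 1 and ejects 3. So w(7) = 3. P is now [[2, 7], [4, 8], [5], [6]].
Step i=6: Q has 6 at row 2, column 2; remove 8 from row 2 of P and reverse-bump: 8 enters row 1 and ejects 7. So w(6) = 7. P is now [[2, 8], [4], [5], [6]].
Step i=5: Q has 5 at row 1, column 2; remove that cell from P, ejecting 8. So w(5) = 8. P is now [[2], [4], [5], [6]].
Step i=4: Q has 4 at row 4, column 1; remove 6 from row 4 of P and reverse-bump: 6 enters row 3 and ejects 5; 5 enters row 2 and ejects 4; 4 enters row 1 and ejects 2. So w(4) = 2. P is now [[4], [5], [6]].
Step i=3: Q has 3 at row 3, column 1; remove 6 from row 3 of P and reverse-bump: 6 enters row 2 and ejects 5; 5 enters row 1 and ejects 4. So w(3) = 4. P is now [[5], [6]].
Step i=2: Q has 2 at row 2, column 1; remove 6 from row 2 of P and reverse-bump: 6 enters row 1 and ejects 5. So w(2) = 5. P is now [[6]].
Step i=1: Q has 1 at row 1, column 1; remove that cell from P, ejecting 6. So w(1) = 6. P is now [].

So w = 6 5 4 2 8 7 3 1.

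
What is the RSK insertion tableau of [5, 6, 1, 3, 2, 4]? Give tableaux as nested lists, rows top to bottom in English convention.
Insert 5: appended to row 1. P = [[5]].
Insert 6: appended to row 1. P = [[5, 6]].
Insert 1: 1 bumps 5 from row 1; 5 starts row 2. P = [[1, 6], [5]].
Insert 3: 3 bumps 6 from row 1; 6 appends to row 2. P = [[1, 3], [5, 6]].
Insert 2: 2 bumps 3 from row 1; 3 bumps 5 from row 2; 5 starts row 3. P = [[1, 2], [3, 6], [5]].
Insert 4: appended to row 1. P = [[1, 2, 4], [3, 6], [5]].

So P = [[1, 2, 4], [3, 6], [5]].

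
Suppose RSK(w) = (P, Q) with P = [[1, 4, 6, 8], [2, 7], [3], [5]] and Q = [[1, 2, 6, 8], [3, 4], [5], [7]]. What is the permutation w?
5 7 3 4 2 6 1 8

Reverse the RSK construction: for i from n down to 1, find the cell of Q containing i, remove the entry at that cell from P, and reverse-bump it up through P; the value ejected from row 1 is w(i).

Step i=8: Q has 8 at row 1, column 4; remove that cell from P, ejecting 8. So w(8) = 8. P is now [[1, 4, 6], [2, 7], [3], [5]].
Step i=7: Q has 7 at row 4, column 1; remove 5 from row 4 of P and reverse-bump: 5 enters row 3 and ejects 3; 3 enters row 2 and ejects 2; 2 enters row 1 and ejects 1. So w(7) = 1. P is now [[2, 4, 6], [3, 7], [5]].
Step i=6: Q has 6 at row 1, column 3; remove that cell from P, ejecting 6. So w(6) = 6. P is now [[2, 4], [3, 7], [5]].
Step i=5: Q has 5 at row 3, column 1; remove 5 from row 3 of P and reverse-bump: 5 enters row 2 and ejects 3; 3 enters row 1 and ejects 2. So w(5) = 2. P is now [[3, 4], [5, 7]].
Step i=4: Q has 4 at row 2, column 2; remove 7 from row 2 of P and reverse-bump: 7 enters row 1 and ejects 4. So w(4) = 4. P is now [[3, 7], [5]].
Step i=3: Q has 3 at row 2, column 1; remove 5 from row 2 of P and reverse-bump: 5 enters row 1 and ejects 3. So w(3) = 3. P is now [[5, 7]].
Step i=2: Q has 2 at row 1, column 2; remove that cell from P, ejecting 7. So w(2) = 7. P is now [[5]].
Step i=1: Q has 1 at row 1, column 1; remove that cell from P, ejecting 5. So w(1) = 5. P is now [].

So w = 5 7 3 4 2 6 1 8.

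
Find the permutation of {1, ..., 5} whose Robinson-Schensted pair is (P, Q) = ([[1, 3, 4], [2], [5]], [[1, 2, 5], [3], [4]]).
Reverse the RSK construction: for i from n down to 1, find the cell of Q containing i, remove the entry at that cell from P, and reverse-bump it up through P; the value ejected from row 1 is w(i).

Step i=5: Q has 5 at row 1, column 3; remove that cell from P, ejecting 4. So w(5) = 4. P is now [[1, 3], [2], [5]].
Step i=4: Q has 4 at row 3, column 1; remove 5 from row 3 of P and reverse-bump: 5 enters row 2 and ejects 2; 2 enters row 1 and ejects 1. So w(4) = 1. P is now [[2, 3], [5]].
Step i=3: Q has 3 at row 2, column 1; remove 5 from row 2 of P and reverse-bump: 5 enters row 1 and ejects 3. So w(3) = 3. P is now [[2, 5]].
Step i=2: Q has 2 at row 1, column 2; remove that cell from P, ejecting 5. So w(2) = 5. P is now [[2]].
Step i=1: Q has 1 at row 1, column 1; remove that cell from P, ejecting 2. So w(1) = 2. P is now [].

So w = 2 5 3 1 4.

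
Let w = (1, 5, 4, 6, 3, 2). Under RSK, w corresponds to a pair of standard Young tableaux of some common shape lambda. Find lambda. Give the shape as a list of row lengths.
[3, 1, 1, 1]

Row-insert each entry into an empty tableau.

After inserting 1: P = [[1]].
After inserting 5: P = [[1, 5]].
After inserting 4: P = [[1, 4], [5]].
After inserting 6: P = [[1, 4, 6], [5]].
After inserting 3: P = [[1, 3, 6], [4], [5]].
After inserting 2: P = [[1, 2, 6], [3], [4], [5]].

The final insertion tableau P = [[1, 2, 6], [3], [4], [5]] has shape [3, 1, 1, 1].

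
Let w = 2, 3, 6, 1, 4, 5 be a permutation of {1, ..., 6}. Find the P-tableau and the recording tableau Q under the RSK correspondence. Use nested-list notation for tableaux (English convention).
Insert each entry of the permutation into P by Schensted row insertion, recording in Q the position of each new cell.

Insert 2: appended to row 1. P = [[2]].
Insert 3: appended to row 1. P = [[2, 3]].
Insert 6: appended to row 1. P = [[2, 3, 6]].
Insert 1: 1 bumps 2 from row 1; 2 starts row 2. P = [[1, 3, 6], [2]].
Insert 4: 4 bumps 6 from row 1; 6 appends to row 2. P = [[1, 3, 4], [2, 6]].
Insert 5: appended to row 1. P = [[1, 3, 4, 5], [2, 6]].

So P = [[1, 3, 4, 5], [2, 6]], Q = [[1, 2, 3, 6], [4, 5]].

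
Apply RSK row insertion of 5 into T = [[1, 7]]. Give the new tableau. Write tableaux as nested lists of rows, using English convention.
In row 1, 5 replaces 7 (the leftmost entry greater than 5); 7 is bumped to row 2. 7 starts a new row 2. The new tableau is [[1, 5], [7]].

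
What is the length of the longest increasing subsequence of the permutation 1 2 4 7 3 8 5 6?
5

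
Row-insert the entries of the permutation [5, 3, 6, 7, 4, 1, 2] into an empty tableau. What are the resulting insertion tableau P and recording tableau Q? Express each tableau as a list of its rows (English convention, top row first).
Insert each entry of the permutation into P by Schensted row insertion, recording in Q the position of each new cell.

Insert 5: appended to row 1. P = [[5]].
Insert 3: 3 bumps 5 from row 1; 5 starts row 2. P = [[3], [5]].
Insert 6: appended to row 1. P = [[3, 6], [5]].
Insert 7: appended to row 1. P = [[3, 6, 7], [5]].
Insert 4: 4 bumps 6 from row 1; 6 appends to row 2. P = [[3, 4, 7], [5, 6]].
Insert 1: 1 bumps 3 from row 1; 3 bumps 5 from row 2; 5 starts row 3. P = [[1, 4, 7], [3, 6], [5]].
Insert 2: 2 bumps 4 from row 1; 4 bumps 6 from row 2; 6 appends to row 3. P = [[1, 2, 7], [3, 4], [5, 6]].

So P = [[1, 2, 7], [3, 4], [5, 6]], Q = [[1, 3, 4], [2, 5], [6, 7]].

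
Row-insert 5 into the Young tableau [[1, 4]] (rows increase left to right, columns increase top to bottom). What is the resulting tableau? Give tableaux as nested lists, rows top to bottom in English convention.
[[1, 4, 5]]

5 is larger than every entry of row 1, so it is appended to row 1. The new tableau is [[1, 4, 5]].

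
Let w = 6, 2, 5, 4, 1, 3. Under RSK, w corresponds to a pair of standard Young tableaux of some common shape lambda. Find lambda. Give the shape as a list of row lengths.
[2, 2, 1, 1]

RSK row insertion gives P = [[1, 3], [2, 4], [5], [6]], which has shape [2, 2, 1, 1].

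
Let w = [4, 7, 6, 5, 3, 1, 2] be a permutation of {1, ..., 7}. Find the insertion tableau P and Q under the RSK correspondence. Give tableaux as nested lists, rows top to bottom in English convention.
P = [[1, 2], [3, 5], [4], [6], [7]], Q = [[1, 2], [3, 7], [4], [5], [6]]

Insert each entry of the permutation into P by Schensted row insertion, recording in Q the position of each new cell.

After inserting 4: P = [[4]].
After inserting 7: P = [[4, 7]].
After inserting 6: P = [[4, 6], [7]].
After inserting 5: P = [[4, 5], [6], [7]].
After inserting 3: P = [[3, 5], [4], [6], [7]].
After inserting 1: P = [[1, 5], [3], [4], [6], [7]].
After inserting 2: P = [[1, 2], [3, 5], [4], [6], [7]].

So P = [[1, 2], [3, 5], [4], [6], [7]], Q = [[1, 2], [3, 7], [4], [5], [6]].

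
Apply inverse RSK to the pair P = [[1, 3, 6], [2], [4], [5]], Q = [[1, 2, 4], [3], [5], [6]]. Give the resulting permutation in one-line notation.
2 5 4 6 3 1

Reverse the RSK construction: for i from n down to 1, find the cell of Q containing i, remove the entry at that cell from P, and reverse-bump it up through P; the value ejected from row 1 is w(i).

Step i=6: Q has 6 at row 4, column 1; remove 5 from row 4 of P and reverse-bump: 5 enters row 3 and ejects 4; 4 enters row 2 and ejects 2; 2 enters row 1 and ejects 1. So w(6) = 1. P is now [[2, 3, 6], [4], [5]].
Step i=5: Q has 5 at row 3, column 1; remove 5 from row 3 of P and reverse-bump: 5 enters row 2 and ejects 4; 4 enters row 1 and ejects 3. So w(5) = 3. P is now [[2, 4, 6], [5]].
Step i=4: Q has 4 at row 1, column 3; remove that cell from P, ejecting 6. So w(4) = 6. P is now [[2, 4], [5]].
Step i=3: Q has 3 at row 2, column 1; remove 5 from row 2 of P and reverse-bump: 5 enters row 1 and ejects 4. So w(3) = 4. P is now [[2, 5]].
Step i=2: Q has 2 at row 1, column 2; remove that cell from P, ejecting 5. So w(2) = 5. P is now [[2]].
Step i=1: Q has 1 at row 1, column 1; remove that cell from P, ejecting 2. So w(1) = 2. P is now [].

So w = 2 5 4 6 3 1.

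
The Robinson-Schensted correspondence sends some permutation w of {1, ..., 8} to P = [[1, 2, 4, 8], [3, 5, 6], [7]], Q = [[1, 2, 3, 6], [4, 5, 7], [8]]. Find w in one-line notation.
3 5 7 1 2 8 6 4

Reverse the RSK construction: for i from n down to 1, find the cell of Q containing i, remove the entry at that cell from P, and reverse-bump it up through P; the value ejected from row 1 is w(i).

Step i=8: Q has 8 at row 3, column 1; remove 7 from row 3 of P and reverse-bump: 7 enters row 2 and ejects 6; 6 enters row 1 and ejects 4. So w(8) = 4. P is now [[1, 2, 6, 8], [3, 5, 7]].
Step i=7: Q has 7 at row 2, column 3; remove 7 from row 2 of P and reverse-bump: 7 enters row 1 and ejects 6. So w(7) = 6. P is now [[1, 2, 7, 8], [3, 5]].
Step i=6: Q has 6 at row 1, column 4; remove that cell from P, ejecting 8. So w(6) = 8. P is now [[1, 2, 7], [3, 5]].
Step i=5: Q has 5 at row 2, column 2; remove 5 from row 2 of P and reverse-bump: 5 enters row 1 and ejects 2. So w(5) = 2. P is now [[1, 5, 7], [3]].
Step i=4: Q has 4 at row 2, column 1; remove 3 from row 2 of P and reverse-bump: 3 enters row 1 and ejects 1. So w(4) = 1. P is now [[3, 5, 7]].
Step i=3: Q has 3 at row 1, column 3; remove that cell from P, ejecting 7. So w(3) = 7. P is now [[3, 5]].
Step i=2: Q has 2 at row 1, column 2; remove that cell from P, ejecting 5. So w(2) = 5. P is now [[3]].
Step i=1: Q has 1 at row 1, column 1; remove that cell from P, ejecting 3. So w(1) = 3. P is now [].

So w = 3 5 7 1 2 8 6 4.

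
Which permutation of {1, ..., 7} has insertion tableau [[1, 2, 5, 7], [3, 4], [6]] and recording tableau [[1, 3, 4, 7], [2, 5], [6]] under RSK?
Reverse the RSK construction: for i from n down to 1, find the cell of Q containing i, remove the entry at that cell from P, and reverse-bump it up through P; the value ejected from row 1 is w(i).

Step i=7: Q has 7 at row 1, column 4; remove that cell from P, ejecting 7. So w(7) = 7. P is now [[1, 2, 5], [3, 4], [6]].
Step i=6: Q has 6 at row 3, column 1; remove 6 from row 3 of P and reverse-bump: 6 enters row 2 and ejects 4; 4 enters row 1 and ejects 2. So w(6) = 2. P is now [[1, 4, 5], [3, 6]].
Step i=5: Q has 5 at row 2, column 2; remove 6 from row 2 of P and reverse-bump: 6 enters row 1 and ejects 5. So w(5) = 5. P is now [[1, 4, 6], [3]].
Step i=4: Q has 4 at row 1, column 3; remove that cell from P, ejecting 6. So w(4) = 6. P is now [[1, 4], [3]].
Step i=3: Q has 3 at row 1, column 2; remove that cell from P, ejecting 4. So w(3) = 4. P is now [[1], [3]].
Step i=2: Q has 2 at row 2, column 1; remove 3 from row 2 of P and reverse-bump: 3 enters row 1 and ejects 1. So w(2) = 1. P is now [[3]].
Step i=1: Q has 1 at row 1, column 1; remove that cell from P, ejecting 3. So w(1) = 3. P is now [].

So w = 3 1 4 6 5 2 7.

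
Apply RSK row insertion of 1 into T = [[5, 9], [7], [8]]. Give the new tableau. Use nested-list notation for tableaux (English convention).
[[1, 9], [5], [7], [8]]

In row 1, 1 replaces 5 (the leftmost entry greater than 1); 5 is bumped to row 2. In row 2, 5 replaces 7 (the leftmost entry greater than 5); 7 is bumped to row 3. In row 3, 7 replaces 8 (the leftmost entry greater than 7); 8 is bumped to row 4. 8 starts a new row 4. The new tableau is [[1, 9], [5], [7], [8]].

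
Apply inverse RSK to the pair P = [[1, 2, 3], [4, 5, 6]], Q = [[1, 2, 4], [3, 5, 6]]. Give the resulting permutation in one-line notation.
4 5 1 6 2 3

Reverse the RSK construction: for i from n down to 1, find the cell of Q containing i, remove the entry at that cell from P, and reverse-bump it up through P; the value ejected from row 1 is w(i).

Step i=6: Q has 6 at row 2, column 3; remove 6 from row 2 of P and reverse-bump: 6 enters row 1 and ejects 3. So w(6) = 3. P is now [[1, 2, 6], [4, 5]].
Step i=5: Q has 5 at row 2, column 2; remove 5 from row 2 of P and reverse-bump: 5 enters row 1 and ejects 2. So w(5) = 2. P is now [[1, 5, 6], [4]].
Step i=4: Q has 4 at row 1, column 3; remove that cell from P, ejecting 6. So w(4) = 6. P is now [[1, 5], [4]].
Step i=3: Q has 3 at row 2, column 1; remove 4 from row 2 of P and reverse-bump: 4 enters row 1 and ejects 1. So w(3) = 1. P is now [[4, 5]].
Step i=2: Q has 2 at row 1, column 2; remove that cell from P, ejecting 5. So w(2) = 5. P is now [[4]].
Step i=1: Q has 1 at row 1, column 1; remove that cell from P, ejecting 4. So w(1) = 4. P is now [].

So w = 4 5 1 6 2 3.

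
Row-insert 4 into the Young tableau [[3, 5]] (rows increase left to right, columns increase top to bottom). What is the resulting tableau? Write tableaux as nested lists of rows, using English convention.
In row 1, 4 replaces 5 (the leftmost entry greater than 4); 5 is bumped to row 2. 5 starts a new row 2. The new tableau is [[3, 4], [5]].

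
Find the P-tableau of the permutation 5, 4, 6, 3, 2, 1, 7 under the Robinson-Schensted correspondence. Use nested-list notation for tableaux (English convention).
Insert 5: appended to row 1. P = [[5]].
Insert 4: 4 bumps 5 from row 1; 5 starts row 2. P = [[4], [5]].
Insert 6: appended to row 1. P = [[4, 6], [5]].
Insert 3: 3 bumps 4 from row 1; 4 bumps 5 from row 2; 5 starts row 3. P = [[3, 6], [4], [5]].
Insert 2: 2 bumps 3 from row 1; 3 bumps 4 from row 2; 4 bumps 5 from row 3; 5 starts row 4. P = [[2, 6], [3], [4], [5]].
Insert 1: 1 bumps 2 from row 1; 2 bumps 3 from row 2; 3 bumps 4 from row 3; 4 bumps 5 from row 4; 5 starts row 5. P = [[1, 6], [2], [3], [4], [5]].
Insert 7: appended to row 1. P = [[1, 6, 7], [2], [3], [4], [5]].

So P = [[1, 6, 7], [2], [3], [4], [5]].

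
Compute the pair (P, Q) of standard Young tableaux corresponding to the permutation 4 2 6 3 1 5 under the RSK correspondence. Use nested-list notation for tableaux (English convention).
P = [[1, 3, 5], [2, 6], [4]], Q = [[1, 3, 6], [2, 4], [5]]

Insert each entry of the permutation into P by Schensted row insertion, recording in Q the position of each new cell.

Insert 4: appended to row 1. P = [[4]], Q = [[1]].
Insert 2: 2 bumps 4 from row 1; 4 starts row 2. P = [[2], [4]], Q = [[1], [2]].
Insert 6: appended to row 1. P = [[2, 6], [4]], Q = [[1, 3], [2]].
Insert 3: 3 bumps 6 from row 1; 6 appends to row 2. P = [[2, 3], [4, 6]], Q = [[1, 3], [2, 4]].
Insert 1: 1 bumps 2 from row 1; 2 bumps 4 from row 2; 4 starts row 3. P = [[1, 3], [2, 6], [4]], Q = [[1, 3], [2, 4], [5]].
Insert 5: appended to row 1. P = [[1, 3, 5], [2, 6], [4]], Q = [[1, 3, 6], [2, 4], [5]].

So P = [[1, 3, 5], [2, 6], [4]], Q = [[1, 3, 6], [2, 4], [5]].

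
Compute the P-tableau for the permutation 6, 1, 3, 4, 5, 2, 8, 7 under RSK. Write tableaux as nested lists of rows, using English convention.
Insert 6: appended to row 1. P = [[6]].
Insert 1: 1 bumps 6 from row 1; 6 starts row 2. P = [[1], [6]].
Insert 3: appended to row 1. P = [[1, 3], [6]].
Insert 4: appended to row 1. P = [[1, 3, 4], [6]].
Insert 5: appended to row 1. P = [[1, 3, 4, 5], [6]].
Insert 2: 2 bumps 3 from row 1; 3 bumps 6 from row 2; 6 starts row 3. P = [[1, 2, 4, 5], [3], [6]].
Insert 8: appended to row 1. P = [[1, 2, 4, 5, 8], [3], [6]].
Insert 7: 7 bumps 8 from row 1; 8 appends to row 2. P = [[1, 2, 4, 5, 7], [3, 8], [6]].

So P = [[1, 2, 4, 5, 7], [3, 8], [6]].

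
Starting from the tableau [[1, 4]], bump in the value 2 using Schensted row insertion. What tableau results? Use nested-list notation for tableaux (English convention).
[[1, 2], [4]]

In row 1, 2 replaces 4 (the leftmost entry greater than 2); 4 is bumped to row 2. 4 starts a new row 2. The new tableau is [[1, 2], [4]].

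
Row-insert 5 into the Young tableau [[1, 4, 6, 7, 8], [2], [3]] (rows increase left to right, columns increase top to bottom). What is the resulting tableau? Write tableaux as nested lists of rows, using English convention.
In row 1, 5 replaces 6 (the leftmost entry greater than 5); 6 is bumped to row 2. 6 is appended to row 2. The new tableau is [[1, 4, 5, 7, 8], [2, 6], [3]].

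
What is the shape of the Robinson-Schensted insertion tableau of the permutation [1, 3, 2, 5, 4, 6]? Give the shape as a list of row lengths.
[4, 2]

Row-insert each entry into an empty tableau.

After inserting 1: P = [[1]].
After inserting 3: P = [[1, 3]].
After inserting 2: P = [[1, 2], [3]].
After inserting 5: P = [[1, 2, 5], [3]].
After inserting 4: P = [[1, 2, 4], [3, 5]].
After inserting 6: P = [[1, 2, 4, 6], [3, 5]].

The final insertion tableau P = [[1, 2, 4, 6], [3, 5]] has shape [4, 2].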